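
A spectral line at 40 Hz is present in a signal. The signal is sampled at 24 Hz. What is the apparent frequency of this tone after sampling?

40 Hz mod fs = 16 Hz.
16 Hz > fs/2 = 12 Hz, folds to fs − 16 Hz = 8 Hz.

8 Hz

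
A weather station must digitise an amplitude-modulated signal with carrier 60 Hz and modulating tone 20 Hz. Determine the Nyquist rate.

AM sidebands sit at fc ± fm = 40 Hz and 80 Hz.
Highest-frequency component: 80 Hz.
Nyquist rate = 2 × 80 Hz = 160 Hz.

160 Hz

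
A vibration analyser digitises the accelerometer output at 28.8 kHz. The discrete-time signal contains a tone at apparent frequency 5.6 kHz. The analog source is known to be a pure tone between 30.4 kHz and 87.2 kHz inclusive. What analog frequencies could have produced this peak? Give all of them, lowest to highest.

34.4 kHz, 52 kHz, 63.2 kHz, 80.8 kHz

Frequencies that alias to 5.6 kHz are k·fs ± 5.6 kHz for integer k ≥ 0.
k=0: 5.6 kHz.
k=1: 23.2 kHz, 34.4 kHz.
k=2: 52 kHz, 63.2 kHz.
k=3: 80.8 kHz, 92 kHz.
k=4: 109.6 kHz, 120.8 kHz.
Within [30.4 kHz, 87.2 kHz]: 34.4 kHz, 52 kHz, 63.2 kHz, 80.8 kHz.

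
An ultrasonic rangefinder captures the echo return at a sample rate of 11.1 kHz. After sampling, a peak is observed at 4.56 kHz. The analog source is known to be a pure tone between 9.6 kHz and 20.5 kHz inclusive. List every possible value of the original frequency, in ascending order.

15.66 kHz, 17.64 kHz

Frequencies that alias to 4.56 kHz are k·fs ± 4.56 kHz for integer k ≥ 0.
k=0: 4.56 kHz.
k=1: 6.54 kHz, 15.66 kHz.
k=2: 17.64 kHz, 26.76 kHz.
k=3: 28.74 kHz, 37.86 kHz.
Within [9.6 kHz, 20.5 kHz]: 15.66 kHz, 17.64 kHz.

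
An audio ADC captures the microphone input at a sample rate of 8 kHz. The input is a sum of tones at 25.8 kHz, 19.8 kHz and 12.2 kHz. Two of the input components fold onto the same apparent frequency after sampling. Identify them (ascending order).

12.2 kHz, 19.8 kHz

fs/2 = 4 kHz.
25.8 kHz mod fs = 1.8 kHz.
1.8 kHz ≤ fs/2 = 4 kHz, appears at 1.8 kHz.
19.8 kHz mod fs = 3.8 kHz.
3.8 kHz ≤ fs/2 = 4 kHz, appears at 3.8 kHz.
12.2 kHz mod fs = 4.2 kHz.
4.2 kHz > fs/2 = 4 kHz, folds to fs − 4.2 kHz = 3.8 kHz.
12.2 kHz and 19.8 kHz both map to 3.8 kHz.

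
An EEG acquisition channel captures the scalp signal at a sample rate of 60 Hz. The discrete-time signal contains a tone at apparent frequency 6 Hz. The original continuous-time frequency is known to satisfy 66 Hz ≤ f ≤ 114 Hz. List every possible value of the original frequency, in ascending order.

66 Hz, 114 Hz

Frequencies that alias to 6 Hz are k·fs ± 6 Hz for integer k ≥ 0.
k=0: 6 Hz.
k=1: 54 Hz, 66 Hz.
k=2: 114 Hz, 126 Hz.
k=3: 174 Hz, 186 Hz.
Within [66 Hz, 114 Hz]: 66 Hz, 114 Hz.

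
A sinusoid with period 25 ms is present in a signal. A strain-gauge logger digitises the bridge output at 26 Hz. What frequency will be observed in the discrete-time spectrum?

12 Hz

T = 25 ms → f = 1/T = 40 Hz.
40 Hz mod fs = 14 Hz.
14 Hz > fs/2 = 13 Hz, folds to fs − 14 Hz = 12 Hz.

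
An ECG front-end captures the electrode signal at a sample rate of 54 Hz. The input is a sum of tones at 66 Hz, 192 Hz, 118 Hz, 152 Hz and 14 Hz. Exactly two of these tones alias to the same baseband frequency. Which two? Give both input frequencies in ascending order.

118 Hz, 152 Hz

fs/2 = 27 Hz.
66 Hz mod fs = 12 Hz.
12 Hz ≤ fs/2 = 27 Hz, appears at 12 Hz.
192 Hz mod fs = 30 Hz.
30 Hz > fs/2 = 27 Hz, folds to fs − 30 Hz = 24 Hz.
118 Hz mod fs = 10 Hz.
10 Hz ≤ fs/2 = 27 Hz, appears at 10 Hz.
152 Hz mod fs = 44 Hz.
44 Hz > fs/2 = 27 Hz, folds to fs − 44 Hz = 10 Hz.
14 Hz ≤ fs/2 = 27 Hz, passes unchanged.
118 Hz and 152 Hz both map to 10 Hz.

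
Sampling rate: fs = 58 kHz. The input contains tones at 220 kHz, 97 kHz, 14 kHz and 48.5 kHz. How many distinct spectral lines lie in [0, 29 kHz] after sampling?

4

fs/2 = 29 kHz.
220 kHz mod fs = 46 kHz.
46 kHz > fs/2 = 29 kHz, folds to fs − 46 kHz = 12 kHz.
97 kHz mod fs = 39 kHz.
39 kHz > fs/2 = 29 kHz, folds to fs − 39 kHz = 19 kHz.
14 kHz ≤ fs/2 = 29 kHz, passes unchanged.
48.5 kHz > fs/2 = 29 kHz, folds to fs − 48.5 kHz = 9.5 kHz.
Distinct values: {9.5 kHz, 12 kHz, 14 kHz, 19 kHz} → 4.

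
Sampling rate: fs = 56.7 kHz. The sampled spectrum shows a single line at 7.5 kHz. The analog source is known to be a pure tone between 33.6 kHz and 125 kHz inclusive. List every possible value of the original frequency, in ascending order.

Frequencies that alias to 7.5 kHz are k·fs ± 7.5 kHz for integer k ≥ 0.
k=0: 7.5 kHz.
k=1: 49.2 kHz, 64.2 kHz.
k=2: 105.9 kHz, 120.9 kHz.
k=3: 162.6 kHz, 177.6 kHz.
Within [33.6 kHz, 125 kHz]: 49.2 kHz, 64.2 kHz, 105.9 kHz, 120.9 kHz.

49.2 kHz, 64.2 kHz, 105.9 kHz, 120.9 kHz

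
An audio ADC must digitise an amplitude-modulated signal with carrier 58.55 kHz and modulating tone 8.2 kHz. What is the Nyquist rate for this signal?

133.5 kHz

AM sidebands sit at fc ± fm = 50.35 kHz and 66.75 kHz.
Highest-frequency component: 66.75 kHz.
Nyquist rate = 2 × 66.75 kHz = 133.5 kHz.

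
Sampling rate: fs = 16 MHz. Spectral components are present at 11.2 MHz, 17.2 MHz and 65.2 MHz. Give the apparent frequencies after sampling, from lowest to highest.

fs/2 = 8 MHz.
11.2 MHz > fs/2 = 8 MHz, folds to fs − 11.2 MHz = 4.8 MHz.
17.2 MHz mod fs = 1.2 MHz.
1.2 MHz ≤ fs/2 = 8 MHz, appears at 1.2 MHz.
65.2 MHz mod fs = 1.2 MHz.
1.2 MHz ≤ fs/2 = 8 MHz, appears at 1.2 MHz.
Distinct values: {1.2 MHz, 4.8 MHz}.

1.2 MHz, 4.8 MHz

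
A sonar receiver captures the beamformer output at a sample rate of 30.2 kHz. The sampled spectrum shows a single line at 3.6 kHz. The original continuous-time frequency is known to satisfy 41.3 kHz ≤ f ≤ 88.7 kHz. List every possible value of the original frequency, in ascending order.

56.8 kHz, 64 kHz, 87 kHz

Frequencies that alias to 3.6 kHz are k·fs ± 3.6 kHz for integer k ≥ 0.
k=0: 3.6 kHz.
k=1: 26.6 kHz, 33.8 kHz.
k=2: 56.8 kHz, 64 kHz.
k=3: 87 kHz, 94.2 kHz.
k=4: 117.2 kHz, 124.4 kHz.
Within [41.3 kHz, 88.7 kHz]: 56.8 kHz, 64 kHz, 87 kHz.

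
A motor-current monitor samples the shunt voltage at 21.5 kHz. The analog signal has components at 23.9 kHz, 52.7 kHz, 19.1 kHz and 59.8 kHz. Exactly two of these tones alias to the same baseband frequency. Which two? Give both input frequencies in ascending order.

fs/2 = 10.75 kHz.
23.9 kHz mod fs = 2.4 kHz.
2.4 kHz ≤ fs/2 = 10.75 kHz, appears at 2.4 kHz.
52.7 kHz mod fs = 9.7 kHz.
9.7 kHz ≤ fs/2 = 10.75 kHz, appears at 9.7 kHz.
19.1 kHz > fs/2 = 10.75 kHz, folds to fs − 19.1 kHz = 2.4 kHz.
59.8 kHz mod fs = 16.8 kHz.
16.8 kHz > fs/2 = 10.75 kHz, folds to fs − 16.8 kHz = 4.7 kHz.
19.1 kHz and 23.9 kHz both map to 2.4 kHz.

19.1 kHz, 23.9 kHz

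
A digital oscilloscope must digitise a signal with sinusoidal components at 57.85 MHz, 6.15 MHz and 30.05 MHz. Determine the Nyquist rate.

115.7 MHz

Highest-frequency component: 57.85 MHz.
Nyquist rate = 2 × 57.85 MHz = 115.7 MHz.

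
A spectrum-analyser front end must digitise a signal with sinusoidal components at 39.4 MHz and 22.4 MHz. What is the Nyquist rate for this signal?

Highest-frequency component: 39.4 MHz.
Nyquist rate = 2 × 39.4 MHz = 78.8 MHz.

78.8 MHz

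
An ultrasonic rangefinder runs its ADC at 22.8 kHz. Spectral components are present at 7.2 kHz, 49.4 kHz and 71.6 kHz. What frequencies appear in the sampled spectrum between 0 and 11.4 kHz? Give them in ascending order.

3.2 kHz, 3.8 kHz, 7.2 kHz

fs/2 = 11.4 kHz.
7.2 kHz ≤ fs/2 = 11.4 kHz, passes unchanged.
49.4 kHz mod fs = 3.8 kHz.
3.8 kHz ≤ fs/2 = 11.4 kHz, appears at 3.8 kHz.
71.6 kHz mod fs = 3.2 kHz.
3.2 kHz ≤ fs/2 = 11.4 kHz, appears at 3.2 kHz.
Distinct values: {3.2 kHz, 3.8 kHz, 7.2 kHz}.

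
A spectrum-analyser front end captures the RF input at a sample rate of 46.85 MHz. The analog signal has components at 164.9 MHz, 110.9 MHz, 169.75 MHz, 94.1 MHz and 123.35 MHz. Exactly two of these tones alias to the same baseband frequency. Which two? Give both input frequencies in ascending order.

fs/2 = 23.425 MHz.
164.9 MHz mod fs = 24.35 MHz.
24.35 MHz > fs/2 = 23.425 MHz, folds to fs − 24.35 MHz = 22.5 MHz.
110.9 MHz mod fs = 17.2 MHz.
17.2 MHz ≤ fs/2 = 23.425 MHz, appears at 17.2 MHz.
169.75 MHz mod fs = 29.2 MHz.
29.2 MHz > fs/2 = 23.425 MHz, folds to fs − 29.2 MHz = 17.65 MHz.
94.1 MHz mod fs = 0.4 MHz.
0.4 MHz ≤ fs/2 = 23.425 MHz, appears at 0.4 MHz.
123.35 MHz mod fs = 29.65 MHz.
29.65 MHz > fs/2 = 23.425 MHz, folds to fs − 29.65 MHz = 17.2 MHz.
110.9 MHz and 123.35 MHz both map to 17.2 MHz.

110.9 MHz, 123.35 MHz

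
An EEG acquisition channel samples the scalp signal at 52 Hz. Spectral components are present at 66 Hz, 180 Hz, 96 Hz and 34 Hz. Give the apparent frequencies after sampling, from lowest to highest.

8 Hz, 14 Hz, 18 Hz, 24 Hz

fs/2 = 26 Hz.
66 Hz mod fs = 14 Hz.
14 Hz ≤ fs/2 = 26 Hz, appears at 14 Hz.
180 Hz mod fs = 24 Hz.
24 Hz ≤ fs/2 = 26 Hz, appears at 24 Hz.
96 Hz mod fs = 44 Hz.
44 Hz > fs/2 = 26 Hz, folds to fs − 44 Hz = 8 Hz.
34 Hz > fs/2 = 26 Hz, folds to fs − 34 Hz = 18 Hz.
Distinct values: {8 Hz, 14 Hz, 18 Hz, 24 Hz}.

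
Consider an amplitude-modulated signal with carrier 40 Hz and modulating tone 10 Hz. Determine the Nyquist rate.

100 Hz

AM sidebands sit at fc ± fm = 30 Hz and 50 Hz.
Highest-frequency component: 50 Hz.
Nyquist rate = 2 × 50 Hz = 100 Hz.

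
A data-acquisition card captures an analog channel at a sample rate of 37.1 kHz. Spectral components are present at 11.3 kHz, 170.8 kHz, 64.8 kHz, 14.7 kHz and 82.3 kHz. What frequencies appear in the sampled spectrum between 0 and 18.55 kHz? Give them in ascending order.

8.1 kHz, 9.4 kHz, 11.3 kHz, 14.7 kHz

fs/2 = 18.55 kHz.
11.3 kHz ≤ fs/2 = 18.55 kHz, passes unchanged.
170.8 kHz mod fs = 22.4 kHz.
22.4 kHz > fs/2 = 18.55 kHz, folds to fs − 22.4 kHz = 14.7 kHz.
64.8 kHz mod fs = 27.7 kHz.
27.7 kHz > fs/2 = 18.55 kHz, folds to fs − 27.7 kHz = 9.4 kHz.
14.7 kHz ≤ fs/2 = 18.55 kHz, passes unchanged.
82.3 kHz mod fs = 8.1 kHz.
8.1 kHz ≤ fs/2 = 18.55 kHz, appears at 8.1 kHz.
Distinct values: {8.1 kHz, 9.4 kHz, 11.3 kHz, 14.7 kHz}.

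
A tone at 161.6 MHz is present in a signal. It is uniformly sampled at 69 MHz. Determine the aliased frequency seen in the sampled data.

23.6 MHz

161.6 MHz mod fs = 23.6 MHz.
23.6 MHz ≤ fs/2 = 34.5 MHz, appears at 23.6 MHz.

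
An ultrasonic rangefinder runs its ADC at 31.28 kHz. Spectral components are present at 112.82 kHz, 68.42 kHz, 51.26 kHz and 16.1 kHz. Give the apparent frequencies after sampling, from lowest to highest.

5.86 kHz, 11.3 kHz, 12.3 kHz, 15.18 kHz

fs/2 = 15.64 kHz.
112.82 kHz mod fs = 18.98 kHz.
18.98 kHz > fs/2 = 15.64 kHz, folds to fs − 18.98 kHz = 12.3 kHz.
68.42 kHz mod fs = 5.86 kHz.
5.86 kHz ≤ fs/2 = 15.64 kHz, appears at 5.86 kHz.
51.26 kHz mod fs = 19.98 kHz.
19.98 kHz > fs/2 = 15.64 kHz, folds to fs − 19.98 kHz = 11.3 kHz.
16.1 kHz > fs/2 = 15.64 kHz, folds to fs − 16.1 kHz = 15.18 kHz.
Distinct values: {5.86 kHz, 11.3 kHz, 12.3 kHz, 15.18 kHz}.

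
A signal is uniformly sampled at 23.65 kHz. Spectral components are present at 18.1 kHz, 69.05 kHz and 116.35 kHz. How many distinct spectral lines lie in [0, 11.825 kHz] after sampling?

2

fs/2 = 11.825 kHz.
18.1 kHz > fs/2 = 11.825 kHz, folds to fs − 18.1 kHz = 5.55 kHz.
69.05 kHz mod fs = 21.75 kHz.
21.75 kHz > fs/2 = 11.825 kHz, folds to fs − 21.75 kHz = 1.9 kHz.
116.35 kHz mod fs = 21.75 kHz.
21.75 kHz > fs/2 = 11.825 kHz, folds to fs − 21.75 kHz = 1.9 kHz.
Distinct values: {1.9 kHz, 5.55 kHz} → 2.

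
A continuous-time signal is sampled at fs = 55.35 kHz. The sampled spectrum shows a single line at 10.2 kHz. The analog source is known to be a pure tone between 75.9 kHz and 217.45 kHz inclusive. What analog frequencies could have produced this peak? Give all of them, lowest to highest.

100.5 kHz, 120.9 kHz, 155.85 kHz, 176.25 kHz, 211.2 kHz

Frequencies that alias to 10.2 kHz are k·fs ± 10.2 kHz for integer k ≥ 0.
k=0: 10.2 kHz.
k=1: 45.15 kHz, 65.55 kHz.
k=2: 100.5 kHz, 120.9 kHz.
k=3: 155.85 kHz, 176.25 kHz.
k=4: 211.2 kHz, 231.6 kHz.
k=5: 266.55 kHz, 286.95 kHz.
Within [75.9 kHz, 217.45 kHz]: 100.5 kHz, 120.9 kHz, 155.85 kHz, 176.25 kHz, 211.2 kHz.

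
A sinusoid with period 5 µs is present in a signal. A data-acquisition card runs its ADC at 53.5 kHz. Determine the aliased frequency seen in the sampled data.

14 kHz

T = 5 µs → f = 1/T = 200 kHz.
200 kHz mod fs = 39.5 kHz.
39.5 kHz > fs/2 = 26.75 kHz, folds to fs − 39.5 kHz = 14 kHz.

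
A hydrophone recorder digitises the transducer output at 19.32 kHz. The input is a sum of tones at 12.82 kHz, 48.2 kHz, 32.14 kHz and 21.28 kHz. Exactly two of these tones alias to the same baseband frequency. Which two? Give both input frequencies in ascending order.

fs/2 = 9.66 kHz.
12.82 kHz > fs/2 = 9.66 kHz, folds to fs − 12.82 kHz = 6.5 kHz.
48.2 kHz mod fs = 9.56 kHz.
9.56 kHz ≤ fs/2 = 9.66 kHz, appears at 9.56 kHz.
32.14 kHz mod fs = 12.82 kHz.
12.82 kHz > fs/2 = 9.66 kHz, folds to fs − 12.82 kHz = 6.5 kHz.
21.28 kHz mod fs = 1.96 kHz.
1.96 kHz ≤ fs/2 = 9.66 kHz, appears at 1.96 kHz.
12.82 kHz and 32.14 kHz both map to 6.5 kHz.

12.82 kHz, 32.14 kHz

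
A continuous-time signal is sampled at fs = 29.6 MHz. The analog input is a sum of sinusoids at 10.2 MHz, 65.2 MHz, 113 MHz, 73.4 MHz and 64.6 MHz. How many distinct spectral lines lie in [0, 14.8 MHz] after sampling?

fs/2 = 14.8 MHz.
10.2 MHz ≤ fs/2 = 14.8 MHz, passes unchanged.
65.2 MHz mod fs = 6 MHz.
6 MHz ≤ fs/2 = 14.8 MHz, appears at 6 MHz.
113 MHz mod fs = 24.2 MHz.
24.2 MHz > fs/2 = 14.8 MHz, folds to fs − 24.2 MHz = 5.4 MHz.
73.4 MHz mod fs = 14.2 MHz.
14.2 MHz ≤ fs/2 = 14.8 MHz, appears at 14.2 MHz.
64.6 MHz mod fs = 5.4 MHz.
5.4 MHz ≤ fs/2 = 14.8 MHz, appears at 5.4 MHz.
Distinct values: {5.4 MHz, 6 MHz, 10.2 MHz, 14.2 MHz} → 4.

4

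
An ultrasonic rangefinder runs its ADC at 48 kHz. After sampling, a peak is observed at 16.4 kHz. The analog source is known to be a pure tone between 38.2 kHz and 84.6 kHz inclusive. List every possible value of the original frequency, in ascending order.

Frequencies that alias to 16.4 kHz are k·fs ± 16.4 kHz for integer k ≥ 0.
k=0: 16.4 kHz.
k=1: 31.6 kHz, 64.4 kHz.
k=2: 79.6 kHz, 112.4 kHz.
k=3: 127.6 kHz, 160.4 kHz.
Within [38.2 kHz, 84.6 kHz]: 64.4 kHz, 79.6 kHz.

64.4 kHz, 79.6 kHz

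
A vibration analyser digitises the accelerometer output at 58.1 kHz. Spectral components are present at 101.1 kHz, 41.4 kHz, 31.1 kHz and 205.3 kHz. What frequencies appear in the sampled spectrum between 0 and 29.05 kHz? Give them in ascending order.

15.1 kHz, 16.7 kHz, 27 kHz, 27.1 kHz

fs/2 = 29.05 kHz.
101.1 kHz mod fs = 43 kHz.
43 kHz > fs/2 = 29.05 kHz, folds to fs − 43 kHz = 15.1 kHz.
41.4 kHz > fs/2 = 29.05 kHz, folds to fs − 41.4 kHz = 16.7 kHz.
31.1 kHz > fs/2 = 29.05 kHz, folds to fs − 31.1 kHz = 27 kHz.
205.3 kHz mod fs = 31 kHz.
31 kHz > fs/2 = 29.05 kHz, folds to fs − 31 kHz = 27.1 kHz.
Distinct values: {15.1 kHz, 16.7 kHz, 27 kHz, 27.1 kHz}.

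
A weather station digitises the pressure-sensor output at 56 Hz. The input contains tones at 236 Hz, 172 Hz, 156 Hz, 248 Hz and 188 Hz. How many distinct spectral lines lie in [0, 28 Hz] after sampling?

4

fs/2 = 28 Hz.
236 Hz mod fs = 12 Hz.
12 Hz ≤ fs/2 = 28 Hz, appears at 12 Hz.
172 Hz mod fs = 4 Hz.
4 Hz ≤ fs/2 = 28 Hz, appears at 4 Hz.
156 Hz mod fs = 44 Hz.
44 Hz > fs/2 = 28 Hz, folds to fs − 44 Hz = 12 Hz.
248 Hz mod fs = 24 Hz.
24 Hz ≤ fs/2 = 28 Hz, appears at 24 Hz.
188 Hz mod fs = 20 Hz.
20 Hz ≤ fs/2 = 28 Hz, appears at 20 Hz.
Distinct values: {4 Hz, 12 Hz, 20 Hz, 24 Hz} → 4.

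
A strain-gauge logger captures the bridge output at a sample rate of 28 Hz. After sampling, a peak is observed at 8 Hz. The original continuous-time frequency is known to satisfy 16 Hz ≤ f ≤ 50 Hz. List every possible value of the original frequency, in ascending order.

Frequencies that alias to 8 Hz are k·fs ± 8 Hz for integer k ≥ 0.
k=0: 8 Hz.
k=1: 20 Hz, 36 Hz.
k=2: 48 Hz, 64 Hz.
k=3: 76 Hz, 92 Hz.
Within [16 Hz, 50 Hz]: 20 Hz, 36 Hz, 48 Hz.

20 Hz, 36 Hz, 48 Hz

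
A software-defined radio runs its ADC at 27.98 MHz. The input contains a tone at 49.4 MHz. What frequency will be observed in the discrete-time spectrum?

6.56 MHz

49.4 MHz mod fs = 21.42 MHz.
21.42 MHz > fs/2 = 13.99 MHz, folds to fs − 21.42 MHz = 6.56 MHz.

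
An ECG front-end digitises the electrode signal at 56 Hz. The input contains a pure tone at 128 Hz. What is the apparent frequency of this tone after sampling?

128 Hz mod fs = 16 Hz.
16 Hz ≤ fs/2 = 28 Hz, appears at 16 Hz.

16 Hz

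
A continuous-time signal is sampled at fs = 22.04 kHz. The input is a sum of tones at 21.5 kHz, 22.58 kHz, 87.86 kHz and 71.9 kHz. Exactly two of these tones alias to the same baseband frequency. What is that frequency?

fs/2 = 11.02 kHz.
21.5 kHz > fs/2 = 11.02 kHz, folds to fs − 21.5 kHz = 0.54 kHz.
22.58 kHz mod fs = 0.54 kHz.
0.54 kHz ≤ fs/2 = 11.02 kHz, appears at 0.54 kHz.
87.86 kHz mod fs = 21.74 kHz.
21.74 kHz > fs/2 = 11.02 kHz, folds to fs − 21.74 kHz = 0.3 kHz.
71.9 kHz mod fs = 5.78 kHz.
5.78 kHz ≤ fs/2 = 11.02 kHz, appears at 5.78 kHz.
21.5 kHz and 22.58 kHz both map to 0.54 kHz.

0.54 kHz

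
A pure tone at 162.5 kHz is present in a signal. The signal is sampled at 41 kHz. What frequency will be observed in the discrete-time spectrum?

162.5 kHz mod fs = 39.5 kHz.
39.5 kHz > fs/2 = 20.5 kHz, folds to fs − 39.5 kHz = 1.5 kHz.

1.5 kHz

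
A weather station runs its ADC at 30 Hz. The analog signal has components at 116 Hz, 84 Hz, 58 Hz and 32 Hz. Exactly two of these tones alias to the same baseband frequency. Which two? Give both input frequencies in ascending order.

fs/2 = 15 Hz.
116 Hz mod fs = 26 Hz.
26 Hz > fs/2 = 15 Hz, folds to fs − 26 Hz = 4 Hz.
84 Hz mod fs = 24 Hz.
24 Hz > fs/2 = 15 Hz, folds to fs − 24 Hz = 6 Hz.
58 Hz mod fs = 28 Hz.
28 Hz > fs/2 = 15 Hz, folds to fs − 28 Hz = 2 Hz.
32 Hz mod fs = 2 Hz.
2 Hz ≤ fs/2 = 15 Hz, appears at 2 Hz.
32 Hz and 58 Hz both map to 2 Hz.

32 Hz, 58 Hz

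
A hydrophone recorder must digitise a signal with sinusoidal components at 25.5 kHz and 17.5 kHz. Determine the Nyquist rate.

Highest-frequency component: 25.5 kHz.
Nyquist rate = 2 × 25.5 kHz = 51 kHz.

51 kHz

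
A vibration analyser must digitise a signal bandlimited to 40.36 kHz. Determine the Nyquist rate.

80.72 kHz

Nyquist rate = 2 × 40.36 kHz = 80.72 kHz.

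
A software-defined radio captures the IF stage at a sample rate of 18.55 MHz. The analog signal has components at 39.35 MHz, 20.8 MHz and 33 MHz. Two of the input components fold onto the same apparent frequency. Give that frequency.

2.25 MHz

fs/2 = 9.275 MHz.
39.35 MHz mod fs = 2.25 MHz.
2.25 MHz ≤ fs/2 = 9.275 MHz, appears at 2.25 MHz.
20.8 MHz mod fs = 2.25 MHz.
2.25 MHz ≤ fs/2 = 9.275 MHz, appears at 2.25 MHz.
33 MHz mod fs = 14.45 MHz.
14.45 MHz > fs/2 = 9.275 MHz, folds to fs − 14.45 MHz = 4.1 MHz.
20.8 MHz and 39.35 MHz both map to 2.25 MHz.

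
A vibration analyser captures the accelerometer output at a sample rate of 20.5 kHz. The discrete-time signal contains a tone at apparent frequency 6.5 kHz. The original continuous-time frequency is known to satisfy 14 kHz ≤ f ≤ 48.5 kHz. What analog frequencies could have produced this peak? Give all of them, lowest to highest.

14 kHz, 27 kHz, 34.5 kHz, 47.5 kHz

Frequencies that alias to 6.5 kHz are k·fs ± 6.5 kHz for integer k ≥ 0.
k=0: 6.5 kHz.
k=1: 14 kHz, 27 kHz.
k=2: 34.5 kHz, 47.5 kHz.
k=3: 55 kHz, 68 kHz.
Within [14 kHz, 48.5 kHz]: 14 kHz, 27 kHz, 34.5 kHz, 47.5 kHz.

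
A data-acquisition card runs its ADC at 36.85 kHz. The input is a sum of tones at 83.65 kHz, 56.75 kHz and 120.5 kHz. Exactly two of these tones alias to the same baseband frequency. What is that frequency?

fs/2 = 18.425 kHz.
83.65 kHz mod fs = 9.95 kHz.
9.95 kHz ≤ fs/2 = 18.425 kHz, appears at 9.95 kHz.
56.75 kHz mod fs = 19.9 kHz.
19.9 kHz > fs/2 = 18.425 kHz, folds to fs − 19.9 kHz = 16.95 kHz.
120.5 kHz mod fs = 9.95 kHz.
9.95 kHz ≤ fs/2 = 18.425 kHz, appears at 9.95 kHz.
83.65 kHz and 120.5 kHz both map to 9.95 kHz.

9.95 kHz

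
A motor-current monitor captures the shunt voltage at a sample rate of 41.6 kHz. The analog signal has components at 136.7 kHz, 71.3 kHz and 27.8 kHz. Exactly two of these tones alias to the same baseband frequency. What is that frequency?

fs/2 = 20.8 kHz.
136.7 kHz mod fs = 11.9 kHz.
11.9 kHz ≤ fs/2 = 20.8 kHz, appears at 11.9 kHz.
71.3 kHz mod fs = 29.7 kHz.
29.7 kHz > fs/2 = 20.8 kHz, folds to fs − 29.7 kHz = 11.9 kHz.
27.8 kHz > fs/2 = 20.8 kHz, folds to fs − 27.8 kHz = 13.8 kHz.
71.3 kHz and 136.7 kHz both map to 11.9 kHz.

11.9 kHz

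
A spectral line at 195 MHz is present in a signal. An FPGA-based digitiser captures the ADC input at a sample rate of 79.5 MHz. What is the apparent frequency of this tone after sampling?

36 MHz

195 MHz mod fs = 36 MHz.
36 MHz ≤ fs/2 = 39.75 MHz, appears at 36 MHz.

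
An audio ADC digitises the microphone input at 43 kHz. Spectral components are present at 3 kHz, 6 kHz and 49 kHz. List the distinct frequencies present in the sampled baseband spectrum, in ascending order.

fs/2 = 21.5 kHz.
3 kHz ≤ fs/2 = 21.5 kHz, passes unchanged.
6 kHz ≤ fs/2 = 21.5 kHz, passes unchanged.
49 kHz mod fs = 6 kHz.
6 kHz ≤ fs/2 = 21.5 kHz, appears at 6 kHz.
Distinct values: {3 kHz, 6 kHz}.

3 kHz, 6 kHz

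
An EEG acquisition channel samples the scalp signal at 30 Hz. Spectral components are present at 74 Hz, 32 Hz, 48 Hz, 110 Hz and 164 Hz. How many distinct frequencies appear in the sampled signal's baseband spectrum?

fs/2 = 15 Hz.
74 Hz mod fs = 14 Hz.
14 Hz ≤ fs/2 = 15 Hz, appears at 14 Hz.
32 Hz mod fs = 2 Hz.
2 Hz ≤ fs/2 = 15 Hz, appears at 2 Hz.
48 Hz mod fs = 18 Hz.
18 Hz > fs/2 = 15 Hz, folds to fs − 18 Hz = 12 Hz.
110 Hz mod fs = 20 Hz.
20 Hz > fs/2 = 15 Hz, folds to fs − 20 Hz = 10 Hz.
164 Hz mod fs = 14 Hz.
14 Hz ≤ fs/2 = 15 Hz, appears at 14 Hz.
Distinct values: {2 Hz, 10 Hz, 12 Hz, 14 Hz} → 4.

4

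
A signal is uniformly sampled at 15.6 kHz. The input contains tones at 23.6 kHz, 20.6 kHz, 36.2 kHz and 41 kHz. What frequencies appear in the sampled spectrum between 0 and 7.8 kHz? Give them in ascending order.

fs/2 = 7.8 kHz.
23.6 kHz mod fs = 8 kHz.
8 kHz > fs/2 = 7.8 kHz, folds to fs − 8 kHz = 7.6 kHz.
20.6 kHz mod fs = 5 kHz.
5 kHz ≤ fs/2 = 7.8 kHz, appears at 5 kHz.
36.2 kHz mod fs = 5 kHz.
5 kHz ≤ fs/2 = 7.8 kHz, appears at 5 kHz.
41 kHz mod fs = 9.8 kHz.
9.8 kHz > fs/2 = 7.8 kHz, folds to fs − 9.8 kHz = 5.8 kHz.
Distinct values: {5 kHz, 5.8 kHz, 7.6 kHz}.

5 kHz, 5.8 kHz, 7.6 kHz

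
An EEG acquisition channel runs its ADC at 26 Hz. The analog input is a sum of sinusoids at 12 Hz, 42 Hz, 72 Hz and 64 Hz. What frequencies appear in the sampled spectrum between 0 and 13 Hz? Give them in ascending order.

6 Hz, 10 Hz, 12 Hz

fs/2 = 13 Hz.
12 Hz ≤ fs/2 = 13 Hz, passes unchanged.
42 Hz mod fs = 16 Hz.
16 Hz > fs/2 = 13 Hz, folds to fs − 16 Hz = 10 Hz.
72 Hz mod fs = 20 Hz.
20 Hz > fs/2 = 13 Hz, folds to fs − 20 Hz = 6 Hz.
64 Hz mod fs = 12 Hz.
12 Hz ≤ fs/2 = 13 Hz, appears at 12 Hz.
Distinct values: {6 Hz, 10 Hz, 12 Hz}.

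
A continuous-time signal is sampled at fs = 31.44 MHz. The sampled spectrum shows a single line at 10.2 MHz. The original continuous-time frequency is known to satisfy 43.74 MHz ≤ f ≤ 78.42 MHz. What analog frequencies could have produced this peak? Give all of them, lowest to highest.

Frequencies that alias to 10.2 MHz are k·fs ± 10.2 MHz for integer k ≥ 0.
k=0: 10.2 MHz.
k=1: 21.24 MHz, 41.64 MHz.
k=2: 52.68 MHz, 73.08 MHz.
k=3: 84.12 MHz, 104.52 MHz.
Within [43.74 MHz, 78.42 MHz]: 52.68 MHz, 73.08 MHz.

52.68 MHz, 73.08 MHz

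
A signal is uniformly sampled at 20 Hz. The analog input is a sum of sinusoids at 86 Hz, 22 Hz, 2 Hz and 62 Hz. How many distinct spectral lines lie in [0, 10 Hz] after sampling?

fs/2 = 10 Hz.
86 Hz mod fs = 6 Hz.
6 Hz ≤ fs/2 = 10 Hz, appears at 6 Hz.
22 Hz mod fs = 2 Hz.
2 Hz ≤ fs/2 = 10 Hz, appears at 2 Hz.
2 Hz ≤ fs/2 = 10 Hz, passes unchanged.
62 Hz mod fs = 2 Hz.
2 Hz ≤ fs/2 = 10 Hz, appears at 2 Hz.
Distinct values: {2 Hz, 6 Hz} → 2.

2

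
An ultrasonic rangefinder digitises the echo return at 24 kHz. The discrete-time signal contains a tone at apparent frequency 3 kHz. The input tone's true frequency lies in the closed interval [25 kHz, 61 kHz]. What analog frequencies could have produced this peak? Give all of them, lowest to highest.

27 kHz, 45 kHz, 51 kHz

Frequencies that alias to 3 kHz are k·fs ± 3 kHz for integer k ≥ 0.
k=0: 3 kHz.
k=1: 21 kHz, 27 kHz.
k=2: 45 kHz, 51 kHz.
k=3: 69 kHz, 75 kHz.
Within [25 kHz, 61 kHz]: 27 kHz, 45 kHz, 51 kHz.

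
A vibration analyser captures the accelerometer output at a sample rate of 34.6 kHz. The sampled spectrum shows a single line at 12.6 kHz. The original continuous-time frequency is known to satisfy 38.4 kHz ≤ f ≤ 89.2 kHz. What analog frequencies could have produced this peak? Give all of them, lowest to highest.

Frequencies that alias to 12.6 kHz are k·fs ± 12.6 kHz for integer k ≥ 0.
k=0: 12.6 kHz.
k=1: 22 kHz, 47.2 kHz.
k=2: 56.6 kHz, 81.8 kHz.
k=3: 91.2 kHz, 116.4 kHz.
Within [38.4 kHz, 89.2 kHz]: 47.2 kHz, 56.6 kHz, 81.8 kHz.

47.2 kHz, 56.6 kHz, 81.8 kHz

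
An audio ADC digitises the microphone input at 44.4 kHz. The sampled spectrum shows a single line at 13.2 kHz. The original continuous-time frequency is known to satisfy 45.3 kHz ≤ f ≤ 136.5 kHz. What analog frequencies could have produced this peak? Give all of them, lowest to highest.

Frequencies that alias to 13.2 kHz are k·fs ± 13.2 kHz for integer k ≥ 0.
k=0: 13.2 kHz.
k=1: 31.2 kHz, 57.6 kHz.
k=2: 75.6 kHz, 102 kHz.
k=3: 120 kHz, 146.4 kHz.
k=4: 164.4 kHz, 190.8 kHz.
Within [45.3 kHz, 136.5 kHz]: 57.6 kHz, 75.6 kHz, 102 kHz, 120 kHz.

57.6 kHz, 75.6 kHz, 102 kHz, 120 kHz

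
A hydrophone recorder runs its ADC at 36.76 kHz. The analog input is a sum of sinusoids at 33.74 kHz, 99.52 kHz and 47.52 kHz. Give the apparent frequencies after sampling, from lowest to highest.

3.02 kHz, 10.76 kHz

fs/2 = 18.38 kHz.
33.74 kHz > fs/2 = 18.38 kHz, folds to fs − 33.74 kHz = 3.02 kHz.
99.52 kHz mod fs = 26 kHz.
26 kHz > fs/2 = 18.38 kHz, folds to fs − 26 kHz = 10.76 kHz.
47.52 kHz mod fs = 10.76 kHz.
10.76 kHz ≤ fs/2 = 18.38 kHz, appears at 10.76 kHz.
Distinct values: {3.02 kHz, 10.76 kHz}.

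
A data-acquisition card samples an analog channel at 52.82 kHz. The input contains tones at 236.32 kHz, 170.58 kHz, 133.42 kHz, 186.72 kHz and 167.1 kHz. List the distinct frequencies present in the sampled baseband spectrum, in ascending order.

8.64 kHz, 12.12 kHz, 24.56 kHz, 25.04 kHz

fs/2 = 26.41 kHz.
236.32 kHz mod fs = 25.04 kHz.
25.04 kHz ≤ fs/2 = 26.41 kHz, appears at 25.04 kHz.
170.58 kHz mod fs = 12.12 kHz.
12.12 kHz ≤ fs/2 = 26.41 kHz, appears at 12.12 kHz.
133.42 kHz mod fs = 27.78 kHz.
27.78 kHz > fs/2 = 26.41 kHz, folds to fs − 27.78 kHz = 25.04 kHz.
186.72 kHz mod fs = 28.26 kHz.
28.26 kHz > fs/2 = 26.41 kHz, folds to fs − 28.26 kHz = 24.56 kHz.
167.1 kHz mod fs = 8.64 kHz.
8.64 kHz ≤ fs/2 = 26.41 kHz, appears at 8.64 kHz.
Distinct values: {8.64 kHz, 12.12 kHz, 24.56 kHz, 25.04 kHz}.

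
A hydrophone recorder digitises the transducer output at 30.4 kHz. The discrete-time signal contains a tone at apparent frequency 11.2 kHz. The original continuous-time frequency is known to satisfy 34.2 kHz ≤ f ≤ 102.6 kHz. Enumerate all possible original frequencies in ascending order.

Frequencies that alias to 11.2 kHz are k·fs ± 11.2 kHz for integer k ≥ 0.
k=0: 11.2 kHz.
k=1: 19.2 kHz, 41.6 kHz.
k=2: 49.6 kHz, 72 kHz.
k=3: 80 kHz, 102.4 kHz.
k=4: 110.4 kHz, 132.8 kHz.
Within [34.2 kHz, 102.6 kHz]: 41.6 kHz, 49.6 kHz, 72 kHz, 80 kHz, 102.4 kHz.

41.6 kHz, 49.6 kHz, 72 kHz, 80 kHz, 102.4 kHz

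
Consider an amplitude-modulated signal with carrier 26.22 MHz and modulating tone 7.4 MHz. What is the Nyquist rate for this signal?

AM sidebands sit at fc ± fm = 18.82 MHz and 33.62 MHz.
Highest-frequency component: 33.62 MHz.
Nyquist rate = 2 × 33.62 MHz = 67.24 MHz.

67.24 MHz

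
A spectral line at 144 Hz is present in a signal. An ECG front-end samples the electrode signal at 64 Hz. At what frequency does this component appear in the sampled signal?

16 Hz

144 Hz mod fs = 16 Hz.
16 Hz ≤ fs/2 = 32 Hz, appears at 16 Hz.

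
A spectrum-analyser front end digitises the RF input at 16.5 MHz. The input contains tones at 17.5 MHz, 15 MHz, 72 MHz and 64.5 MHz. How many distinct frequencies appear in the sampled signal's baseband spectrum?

3

fs/2 = 8.25 MHz.
17.5 MHz mod fs = 1 MHz.
1 MHz ≤ fs/2 = 8.25 MHz, appears at 1 MHz.
15 MHz > fs/2 = 8.25 MHz, folds to fs − 15 MHz = 1.5 MHz.
72 MHz mod fs = 6 MHz.
6 MHz ≤ fs/2 = 8.25 MHz, appears at 6 MHz.
64.5 MHz mod fs = 15 MHz.
15 MHz > fs/2 = 8.25 MHz, folds to fs − 15 MHz = 1.5 MHz.
Distinct values: {1 MHz, 1.5 MHz, 6 MHz} → 3.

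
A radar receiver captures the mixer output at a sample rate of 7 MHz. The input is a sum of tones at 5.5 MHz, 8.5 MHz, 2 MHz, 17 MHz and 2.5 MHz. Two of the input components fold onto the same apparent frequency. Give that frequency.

fs/2 = 3.5 MHz.
5.5 MHz > fs/2 = 3.5 MHz, folds to fs − 5.5 MHz = 1.5 MHz.
8.5 MHz mod fs = 1.5 MHz.
1.5 MHz ≤ fs/2 = 3.5 MHz, appears at 1.5 MHz.
2 MHz ≤ fs/2 = 3.5 MHz, passes unchanged.
17 MHz mod fs = 3 MHz.
3 MHz ≤ fs/2 = 3.5 MHz, appears at 3 MHz.
2.5 MHz ≤ fs/2 = 3.5 MHz, passes unchanged.
5.5 MHz and 8.5 MHz both map to 1.5 MHz.

1.5 MHz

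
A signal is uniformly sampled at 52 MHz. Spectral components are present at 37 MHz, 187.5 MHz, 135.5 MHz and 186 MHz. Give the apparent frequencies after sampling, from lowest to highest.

fs/2 = 26 MHz.
37 MHz > fs/2 = 26 MHz, folds to fs − 37 MHz = 15 MHz.
187.5 MHz mod fs = 31.5 MHz.
31.5 MHz > fs/2 = 26 MHz, folds to fs − 31.5 MHz = 20.5 MHz.
135.5 MHz mod fs = 31.5 MHz.
31.5 MHz > fs/2 = 26 MHz, folds to fs − 31.5 MHz = 20.5 MHz.
186 MHz mod fs = 30 MHz.
30 MHz > fs/2 = 26 MHz, folds to fs − 30 MHz = 22 MHz.
Distinct values: {15 MHz, 20.5 MHz, 22 MHz}.

15 MHz, 20.5 MHz, 22 MHz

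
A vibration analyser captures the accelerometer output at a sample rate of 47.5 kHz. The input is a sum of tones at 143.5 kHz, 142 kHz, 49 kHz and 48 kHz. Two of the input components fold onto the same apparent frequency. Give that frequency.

fs/2 = 23.75 kHz.
143.5 kHz mod fs = 1 kHz.
1 kHz ≤ fs/2 = 23.75 kHz, appears at 1 kHz.
142 kHz mod fs = 47 kHz.
47 kHz > fs/2 = 23.75 kHz, folds to fs − 47 kHz = 0.5 kHz.
49 kHz mod fs = 1.5 kHz.
1.5 kHz ≤ fs/2 = 23.75 kHz, appears at 1.5 kHz.
48 kHz mod fs = 0.5 kHz.
0.5 kHz ≤ fs/2 = 23.75 kHz, appears at 0.5 kHz.
48 kHz and 142 kHz both map to 0.5 kHz.

0.5 kHz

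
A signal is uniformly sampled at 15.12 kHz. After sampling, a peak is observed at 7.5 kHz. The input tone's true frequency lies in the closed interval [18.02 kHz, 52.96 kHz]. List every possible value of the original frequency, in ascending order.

22.62 kHz, 22.74 kHz, 37.74 kHz, 37.86 kHz, 52.86 kHz

Frequencies that alias to 7.5 kHz are k·fs ± 7.5 kHz for integer k ≥ 0.
k=0: 7.5 kHz.
k=1: 7.62 kHz, 22.62 kHz.
k=2: 22.74 kHz, 37.74 kHz.
k=3: 37.86 kHz, 52.86 kHz.
k=4: 52.98 kHz, 67.98 kHz.
Within [18.02 kHz, 52.96 kHz]: 22.62 kHz, 22.74 kHz, 37.74 kHz, 37.86 kHz, 52.86 kHz.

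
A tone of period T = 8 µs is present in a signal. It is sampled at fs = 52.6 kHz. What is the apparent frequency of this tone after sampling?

19.8 kHz

T = 8 µs → f = 1/T = 125 kHz.
125 kHz mod fs = 19.8 kHz.
19.8 kHz ≤ fs/2 = 26.3 kHz, appears at 19.8 kHz.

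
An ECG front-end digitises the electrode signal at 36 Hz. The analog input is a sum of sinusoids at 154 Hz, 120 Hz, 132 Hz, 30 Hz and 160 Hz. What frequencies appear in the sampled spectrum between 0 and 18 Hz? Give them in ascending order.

fs/2 = 18 Hz.
154 Hz mod fs = 10 Hz.
10 Hz ≤ fs/2 = 18 Hz, appears at 10 Hz.
120 Hz mod fs = 12 Hz.
12 Hz ≤ fs/2 = 18 Hz, appears at 12 Hz.
132 Hz mod fs = 24 Hz.
24 Hz > fs/2 = 18 Hz, folds to fs − 24 Hz = 12 Hz.
30 Hz > fs/2 = 18 Hz, folds to fs − 30 Hz = 6 Hz.
160 Hz mod fs = 16 Hz.
16 Hz ≤ fs/2 = 18 Hz, appears at 16 Hz.
Distinct values: {6 Hz, 10 Hz, 12 Hz, 16 Hz}.

6 Hz, 10 Hz, 12 Hz, 16 Hz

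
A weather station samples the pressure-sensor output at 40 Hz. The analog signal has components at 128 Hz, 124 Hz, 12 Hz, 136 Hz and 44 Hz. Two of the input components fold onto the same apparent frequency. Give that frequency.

fs/2 = 20 Hz.
128 Hz mod fs = 8 Hz.
8 Hz ≤ fs/2 = 20 Hz, appears at 8 Hz.
124 Hz mod fs = 4 Hz.
4 Hz ≤ fs/2 = 20 Hz, appears at 4 Hz.
12 Hz ≤ fs/2 = 20 Hz, passes unchanged.
136 Hz mod fs = 16 Hz.
16 Hz ≤ fs/2 = 20 Hz, appears at 16 Hz.
44 Hz mod fs = 4 Hz.
4 Hz ≤ fs/2 = 20 Hz, appears at 4 Hz.
44 Hz and 124 Hz both map to 4 Hz.

4 Hz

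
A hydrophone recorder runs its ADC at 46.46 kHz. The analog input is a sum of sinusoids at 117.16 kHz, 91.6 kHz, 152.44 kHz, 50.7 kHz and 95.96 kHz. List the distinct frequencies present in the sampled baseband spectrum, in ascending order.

fs/2 = 23.23 kHz.
117.16 kHz mod fs = 24.24 kHz.
24.24 kHz > fs/2 = 23.23 kHz, folds to fs − 24.24 kHz = 22.22 kHz.
91.6 kHz mod fs = 45.14 kHz.
45.14 kHz > fs/2 = 23.23 kHz, folds to fs − 45.14 kHz = 1.32 kHz.
152.44 kHz mod fs = 13.06 kHz.
13.06 kHz ≤ fs/2 = 23.23 kHz, appears at 13.06 kHz.
50.7 kHz mod fs = 4.24 kHz.
4.24 kHz ≤ fs/2 = 23.23 kHz, appears at 4.24 kHz.
95.96 kHz mod fs = 3.04 kHz.
3.04 kHz ≤ fs/2 = 23.23 kHz, appears at 3.04 kHz.
Distinct values: {1.32 kHz, 3.04 kHz, 4.24 kHz, 13.06 kHz, 22.22 kHz}.

1.32 kHz, 3.04 kHz, 4.24 kHz, 13.06 kHz, 22.22 kHz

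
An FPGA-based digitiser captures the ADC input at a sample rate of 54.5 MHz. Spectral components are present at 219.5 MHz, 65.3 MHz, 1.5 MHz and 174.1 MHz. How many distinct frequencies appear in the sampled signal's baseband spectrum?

3

fs/2 = 27.25 MHz.
219.5 MHz mod fs = 1.5 MHz.
1.5 MHz ≤ fs/2 = 27.25 MHz, appears at 1.5 MHz.
65.3 MHz mod fs = 10.8 MHz.
10.8 MHz ≤ fs/2 = 27.25 MHz, appears at 10.8 MHz.
1.5 MHz ≤ fs/2 = 27.25 MHz, passes unchanged.
174.1 MHz mod fs = 10.6 MHz.
10.6 MHz ≤ fs/2 = 27.25 MHz, appears at 10.6 MHz.
Distinct values: {1.5 MHz, 10.6 MHz, 10.8 MHz} → 3.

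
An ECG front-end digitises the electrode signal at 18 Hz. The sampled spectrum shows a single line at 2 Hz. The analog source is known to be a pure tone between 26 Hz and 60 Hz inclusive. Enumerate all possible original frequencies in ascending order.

34 Hz, 38 Hz, 52 Hz, 56 Hz

Frequencies that alias to 2 Hz are k·fs ± 2 Hz for integer k ≥ 0.
k=0: 2 Hz.
k=1: 16 Hz, 20 Hz.
k=2: 34 Hz, 38 Hz.
k=3: 52 Hz, 56 Hz.
k=4: 70 Hz, 74 Hz.
Within [26 Hz, 60 Hz]: 34 Hz, 38 Hz, 52 Hz, 56 Hz.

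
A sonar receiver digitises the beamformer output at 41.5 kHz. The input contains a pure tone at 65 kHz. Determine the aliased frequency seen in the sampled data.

18 kHz

65 kHz mod fs = 23.5 kHz.
23.5 kHz > fs/2 = 20.75 kHz, folds to fs − 23.5 kHz = 18 kHz.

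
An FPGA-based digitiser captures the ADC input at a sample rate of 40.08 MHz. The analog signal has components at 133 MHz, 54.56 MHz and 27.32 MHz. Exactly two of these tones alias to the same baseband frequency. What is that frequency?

fs/2 = 20.04 MHz.
133 MHz mod fs = 12.76 MHz.
12.76 MHz ≤ fs/2 = 20.04 MHz, appears at 12.76 MHz.
54.56 MHz mod fs = 14.48 MHz.
14.48 MHz ≤ fs/2 = 20.04 MHz, appears at 14.48 MHz.
27.32 MHz > fs/2 = 20.04 MHz, folds to fs − 27.32 MHz = 12.76 MHz.
27.32 MHz and 133 MHz both map to 12.76 MHz.

12.76 MHz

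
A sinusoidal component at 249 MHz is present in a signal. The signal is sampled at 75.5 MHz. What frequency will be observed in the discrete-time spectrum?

249 MHz mod fs = 22.5 MHz.
22.5 MHz ≤ fs/2 = 37.75 MHz, appears at 22.5 MHz.

22.5 MHz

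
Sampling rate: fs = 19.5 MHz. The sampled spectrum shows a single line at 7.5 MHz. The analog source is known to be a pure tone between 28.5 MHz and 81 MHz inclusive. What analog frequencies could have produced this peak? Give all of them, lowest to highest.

31.5 MHz, 46.5 MHz, 51 MHz, 66 MHz, 70.5 MHz

Frequencies that alias to 7.5 MHz are k·fs ± 7.5 MHz for integer k ≥ 0.
k=0: 7.5 MHz.
k=1: 12 MHz, 27 MHz.
k=2: 31.5 MHz, 46.5 MHz.
k=3: 51 MHz, 66 MHz.
k=4: 70.5 MHz, 85.5 MHz.
k=5: 90 MHz, 105 MHz.
Within [28.5 MHz, 81 MHz]: 31.5 MHz, 46.5 MHz, 51 MHz, 66 MHz, 70.5 MHz.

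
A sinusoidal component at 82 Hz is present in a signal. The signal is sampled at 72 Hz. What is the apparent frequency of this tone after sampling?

82 Hz mod fs = 10 Hz.
10 Hz ≤ fs/2 = 36 Hz, appears at 10 Hz.

10 Hz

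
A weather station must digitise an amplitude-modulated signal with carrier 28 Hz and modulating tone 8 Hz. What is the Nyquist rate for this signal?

AM sidebands sit at fc ± fm = 20 Hz and 36 Hz.
Highest-frequency component: 36 Hz.
Nyquist rate = 2 × 36 Hz = 72 Hz.

72 Hz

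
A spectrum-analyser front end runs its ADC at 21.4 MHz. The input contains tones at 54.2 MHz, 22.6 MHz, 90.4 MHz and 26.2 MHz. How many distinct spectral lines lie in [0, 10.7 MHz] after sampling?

fs/2 = 10.7 MHz.
54.2 MHz mod fs = 11.4 MHz.
11.4 MHz > fs/2 = 10.7 MHz, folds to fs − 11.4 MHz = 10 MHz.
22.6 MHz mod fs = 1.2 MHz.
1.2 MHz ≤ fs/2 = 10.7 MHz, appears at 1.2 MHz.
90.4 MHz mod fs = 4.8 MHz.
4.8 MHz ≤ fs/2 = 10.7 MHz, appears at 4.8 MHz.
26.2 MHz mod fs = 4.8 MHz.
4.8 MHz ≤ fs/2 = 10.7 MHz, appears at 4.8 MHz.
Distinct values: {1.2 MHz, 4.8 MHz, 10 MHz} → 3.

3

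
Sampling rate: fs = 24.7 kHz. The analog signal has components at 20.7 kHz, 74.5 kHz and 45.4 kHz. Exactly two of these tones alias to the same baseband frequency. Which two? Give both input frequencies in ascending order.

20.7 kHz, 45.4 kHz

fs/2 = 12.35 kHz.
20.7 kHz > fs/2 = 12.35 kHz, folds to fs − 20.7 kHz = 4 kHz.
74.5 kHz mod fs = 0.4 kHz.
0.4 kHz ≤ fs/2 = 12.35 kHz, appears at 0.4 kHz.
45.4 kHz mod fs = 20.7 kHz.
20.7 kHz > fs/2 = 12.35 kHz, folds to fs − 20.7 kHz = 4 kHz.
20.7 kHz and 45.4 kHz both map to 4 kHz.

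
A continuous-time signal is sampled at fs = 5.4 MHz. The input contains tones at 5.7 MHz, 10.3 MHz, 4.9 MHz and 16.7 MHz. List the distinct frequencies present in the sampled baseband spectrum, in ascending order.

0.3 MHz, 0.5 MHz

fs/2 = 2.7 MHz.
5.7 MHz mod fs = 0.3 MHz.
0.3 MHz ≤ fs/2 = 2.7 MHz, appears at 0.3 MHz.
10.3 MHz mod fs = 4.9 MHz.
4.9 MHz > fs/2 = 2.7 MHz, folds to fs − 4.9 MHz = 0.5 MHz.
4.9 MHz > fs/2 = 2.7 MHz, folds to fs − 4.9 MHz = 0.5 MHz.
16.7 MHz mod fs = 0.5 MHz.
0.5 MHz ≤ fs/2 = 2.7 MHz, appears at 0.5 MHz.
Distinct values: {0.3 MHz, 0.5 MHz}.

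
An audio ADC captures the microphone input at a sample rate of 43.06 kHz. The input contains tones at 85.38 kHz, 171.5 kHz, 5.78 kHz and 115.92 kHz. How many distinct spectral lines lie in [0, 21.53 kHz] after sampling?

fs/2 = 21.53 kHz.
85.38 kHz mod fs = 42.32 kHz.
42.32 kHz > fs/2 = 21.53 kHz, folds to fs − 42.32 kHz = 0.74 kHz.
171.5 kHz mod fs = 42.32 kHz.
42.32 kHz > fs/2 = 21.53 kHz, folds to fs − 42.32 kHz = 0.74 kHz.
5.78 kHz ≤ fs/2 = 21.53 kHz, passes unchanged.
115.92 kHz mod fs = 29.8 kHz.
29.8 kHz > fs/2 = 21.53 kHz, folds to fs − 29.8 kHz = 13.26 kHz.
Distinct values: {0.74 kHz, 5.78 kHz, 13.26 kHz} → 3.

3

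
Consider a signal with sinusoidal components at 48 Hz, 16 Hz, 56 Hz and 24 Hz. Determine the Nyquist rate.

Highest-frequency component: 56 Hz.
Nyquist rate = 2 × 56 Hz = 112 Hz.

112 Hz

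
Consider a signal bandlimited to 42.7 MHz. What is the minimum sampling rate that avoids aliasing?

85.4 MHz

Nyquist rate = 2 × 42.7 MHz = 85.4 MHz.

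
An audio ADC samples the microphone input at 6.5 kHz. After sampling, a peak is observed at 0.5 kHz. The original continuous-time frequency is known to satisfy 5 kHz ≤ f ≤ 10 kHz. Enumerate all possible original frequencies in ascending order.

6 kHz, 7 kHz

Frequencies that alias to 0.5 kHz are k·fs ± 0.5 kHz for integer k ≥ 0.
k=0: 0.5 kHz.
k=1: 6 kHz, 7 kHz.
k=2: 12.5 kHz, 13.5 kHz.
Within [5 kHz, 10 kHz]: 6 kHz, 7 kHz.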